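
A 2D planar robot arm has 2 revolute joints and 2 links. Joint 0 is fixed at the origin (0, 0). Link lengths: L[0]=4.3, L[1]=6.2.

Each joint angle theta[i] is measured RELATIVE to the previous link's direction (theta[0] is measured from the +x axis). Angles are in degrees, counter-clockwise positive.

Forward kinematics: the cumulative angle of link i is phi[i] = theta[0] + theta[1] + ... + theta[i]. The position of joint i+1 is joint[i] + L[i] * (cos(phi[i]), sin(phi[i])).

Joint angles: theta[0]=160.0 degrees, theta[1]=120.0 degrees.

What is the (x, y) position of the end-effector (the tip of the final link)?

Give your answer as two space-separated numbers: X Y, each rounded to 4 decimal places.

Answer: -2.9641 -4.6351

Derivation:
joint[0] = (0.0000, 0.0000)  (base)
link 0: phi[0] = 160 = 160 deg
  cos(160 deg) = -0.9397, sin(160 deg) = 0.3420
  joint[1] = (0.0000, 0.0000) + 4.3 * (-0.9397, 0.3420) = (0.0000 + -4.0407, 0.0000 + 1.4707) = (-4.0407, 1.4707)
link 1: phi[1] = 160 + 120 = 280 deg
  cos(280 deg) = 0.1736, sin(280 deg) = -0.9848
  joint[2] = (-4.0407, 1.4707) + 6.2 * (0.1736, -0.9848) = (-4.0407 + 1.0766, 1.4707 + -6.1058) = (-2.9641, -4.6351)
End effector: (-2.9641, -4.6351)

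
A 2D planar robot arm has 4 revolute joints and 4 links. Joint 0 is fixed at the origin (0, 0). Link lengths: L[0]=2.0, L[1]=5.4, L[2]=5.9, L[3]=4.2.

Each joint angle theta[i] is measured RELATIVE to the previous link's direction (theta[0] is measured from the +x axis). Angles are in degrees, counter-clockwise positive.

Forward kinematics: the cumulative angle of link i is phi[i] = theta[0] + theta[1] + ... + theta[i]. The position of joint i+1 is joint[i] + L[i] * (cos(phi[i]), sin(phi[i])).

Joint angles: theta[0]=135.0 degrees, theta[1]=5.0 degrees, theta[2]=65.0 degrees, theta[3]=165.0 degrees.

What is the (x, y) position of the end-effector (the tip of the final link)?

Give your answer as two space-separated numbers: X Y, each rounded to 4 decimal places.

Answer: -6.7619 3.1211

Derivation:
joint[0] = (0.0000, 0.0000)  (base)
link 0: phi[0] = 135 = 135 deg
  cos(135 deg) = -0.7071, sin(135 deg) = 0.7071
  joint[1] = (0.0000, 0.0000) + 2 * (-0.7071, 0.7071) = (0.0000 + -1.4142, 0.0000 + 1.4142) = (-1.4142, 1.4142)
link 1: phi[1] = 135 + 5 = 140 deg
  cos(140 deg) = -0.7660, sin(140 deg) = 0.6428
  joint[2] = (-1.4142, 1.4142) + 5.4 * (-0.7660, 0.6428) = (-1.4142 + -4.1366, 1.4142 + 3.4711) = (-5.5509, 4.8853)
link 2: phi[2] = 135 + 5 + 65 = 205 deg
  cos(205 deg) = -0.9063, sin(205 deg) = -0.4226
  joint[3] = (-5.5509, 4.8853) + 5.9 * (-0.9063, -0.4226) = (-5.5509 + -5.3472, 4.8853 + -2.4934) = (-10.8981, 2.3918)
link 3: phi[3] = 135 + 5 + 65 + 165 = 370 deg
  cos(370 deg) = 0.9848, sin(370 deg) = 0.1736
  joint[4] = (-10.8981, 2.3918) + 4.2 * (0.9848, 0.1736) = (-10.8981 + 4.1362, 2.3918 + 0.7293) = (-6.7619, 3.1211)
End effector: (-6.7619, 3.1211)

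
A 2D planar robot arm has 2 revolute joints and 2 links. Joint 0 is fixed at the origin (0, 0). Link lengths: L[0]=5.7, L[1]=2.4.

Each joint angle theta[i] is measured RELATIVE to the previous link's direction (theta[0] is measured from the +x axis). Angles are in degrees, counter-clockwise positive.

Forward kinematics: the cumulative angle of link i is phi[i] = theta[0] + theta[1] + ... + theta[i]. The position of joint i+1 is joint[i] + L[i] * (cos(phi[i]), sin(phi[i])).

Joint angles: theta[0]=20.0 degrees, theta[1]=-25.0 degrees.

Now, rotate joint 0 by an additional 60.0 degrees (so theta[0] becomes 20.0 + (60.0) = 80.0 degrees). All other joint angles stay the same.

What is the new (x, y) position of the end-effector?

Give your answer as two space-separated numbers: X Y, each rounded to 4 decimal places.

Answer: 2.3664 7.5794

Derivation:
joint[0] = (0.0000, 0.0000)  (base)
link 0: phi[0] = 80 = 80 deg
  cos(80 deg) = 0.1736, sin(80 deg) = 0.9848
  joint[1] = (0.0000, 0.0000) + 5.7 * (0.1736, 0.9848) = (0.0000 + 0.9898, 0.0000 + 5.6134) = (0.9898, 5.6134)
link 1: phi[1] = 80 + -25 = 55 deg
  cos(55 deg) = 0.5736, sin(55 deg) = 0.8192
  joint[2] = (0.9898, 5.6134) + 2.4 * (0.5736, 0.8192) = (0.9898 + 1.3766, 5.6134 + 1.9660) = (2.3664, 7.5794)
End effector: (2.3664, 7.5794)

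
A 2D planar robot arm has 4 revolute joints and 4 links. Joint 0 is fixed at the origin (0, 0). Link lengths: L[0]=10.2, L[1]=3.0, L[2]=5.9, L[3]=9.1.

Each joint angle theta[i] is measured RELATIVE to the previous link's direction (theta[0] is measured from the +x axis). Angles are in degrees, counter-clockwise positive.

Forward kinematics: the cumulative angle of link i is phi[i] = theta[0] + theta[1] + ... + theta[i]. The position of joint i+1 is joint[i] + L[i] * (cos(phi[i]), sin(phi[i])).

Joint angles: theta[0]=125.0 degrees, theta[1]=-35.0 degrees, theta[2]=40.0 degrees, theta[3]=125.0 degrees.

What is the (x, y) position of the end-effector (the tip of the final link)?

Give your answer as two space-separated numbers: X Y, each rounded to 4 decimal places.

joint[0] = (0.0000, 0.0000)  (base)
link 0: phi[0] = 125 = 125 deg
  cos(125 deg) = -0.5736, sin(125 deg) = 0.8192
  joint[1] = (0.0000, 0.0000) + 10.2 * (-0.5736, 0.8192) = (0.0000 + -5.8505, 0.0000 + 8.3554) = (-5.8505, 8.3554)
link 1: phi[1] = 125 + -35 = 90 deg
  cos(90 deg) = 0.0000, sin(90 deg) = 1.0000
  joint[2] = (-5.8505, 8.3554) + 3 * (0.0000, 1.0000) = (-5.8505 + 0.0000, 8.3554 + 3.0000) = (-5.8505, 11.3554)
link 2: phi[2] = 125 + -35 + 40 = 130 deg
  cos(130 deg) = -0.6428, sin(130 deg) = 0.7660
  joint[3] = (-5.8505, 11.3554) + 5.9 * (-0.6428, 0.7660) = (-5.8505 + -3.7924, 11.3554 + 4.5197) = (-9.6429, 15.8750)
link 3: phi[3] = 125 + -35 + 40 + 125 = 255 deg
  cos(255 deg) = -0.2588, sin(255 deg) = -0.9659
  joint[4] = (-9.6429, 15.8750) + 9.1 * (-0.2588, -0.9659) = (-9.6429 + -2.3553, 15.8750 + -8.7899) = (-11.9982, 7.0851)
End effector: (-11.9982, 7.0851)

Answer: -11.9982 7.0851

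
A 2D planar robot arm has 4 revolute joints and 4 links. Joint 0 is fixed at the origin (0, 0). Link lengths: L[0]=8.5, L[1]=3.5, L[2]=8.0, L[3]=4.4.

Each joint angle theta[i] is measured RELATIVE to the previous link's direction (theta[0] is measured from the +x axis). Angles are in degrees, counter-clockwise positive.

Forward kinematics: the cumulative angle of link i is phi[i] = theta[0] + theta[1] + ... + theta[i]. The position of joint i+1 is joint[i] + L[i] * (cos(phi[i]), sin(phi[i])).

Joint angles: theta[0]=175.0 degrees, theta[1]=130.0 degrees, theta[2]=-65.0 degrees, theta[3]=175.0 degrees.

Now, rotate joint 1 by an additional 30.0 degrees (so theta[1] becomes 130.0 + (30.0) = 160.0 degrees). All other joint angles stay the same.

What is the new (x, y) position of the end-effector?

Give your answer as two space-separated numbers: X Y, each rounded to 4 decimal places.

joint[0] = (0.0000, 0.0000)  (base)
link 0: phi[0] = 175 = 175 deg
  cos(175 deg) = -0.9962, sin(175 deg) = 0.0872
  joint[1] = (0.0000, 0.0000) + 8.5 * (-0.9962, 0.0872) = (0.0000 + -8.4677, 0.0000 + 0.7408) = (-8.4677, 0.7408)
link 1: phi[1] = 175 + 160 = 335 deg
  cos(335 deg) = 0.9063, sin(335 deg) = -0.4226
  joint[2] = (-8.4677, 0.7408) + 3.5 * (0.9063, -0.4226) = (-8.4677 + 3.1721, 0.7408 + -1.4792) = (-5.2956, -0.7383)
link 2: phi[2] = 175 + 160 + -65 = 270 deg
  cos(270 deg) = -0.0000, sin(270 deg) = -1.0000
  joint[3] = (-5.2956, -0.7383) + 8 * (-0.0000, -1.0000) = (-5.2956 + -0.0000, -0.7383 + -8.0000) = (-5.2956, -8.7383)
link 3: phi[3] = 175 + 160 + -65 + 175 = 445 deg
  cos(445 deg) = 0.0872, sin(445 deg) = 0.9962
  joint[4] = (-5.2956, -8.7383) + 4.4 * (0.0872, 0.9962) = (-5.2956 + 0.3835, -8.7383 + 4.3833) = (-4.9121, -4.3551)
End effector: (-4.9121, -4.3551)

Answer: -4.9121 -4.3551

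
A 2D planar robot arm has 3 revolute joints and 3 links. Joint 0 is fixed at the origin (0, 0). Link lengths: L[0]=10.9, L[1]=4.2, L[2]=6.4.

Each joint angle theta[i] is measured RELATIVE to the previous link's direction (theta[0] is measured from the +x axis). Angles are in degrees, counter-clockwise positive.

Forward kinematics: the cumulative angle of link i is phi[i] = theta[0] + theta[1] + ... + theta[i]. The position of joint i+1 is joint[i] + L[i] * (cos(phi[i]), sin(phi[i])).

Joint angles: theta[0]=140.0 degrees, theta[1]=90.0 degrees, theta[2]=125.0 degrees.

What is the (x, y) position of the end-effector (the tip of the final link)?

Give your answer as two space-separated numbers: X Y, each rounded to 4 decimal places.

joint[0] = (0.0000, 0.0000)  (base)
link 0: phi[0] = 140 = 140 deg
  cos(140 deg) = -0.7660, sin(140 deg) = 0.6428
  joint[1] = (0.0000, 0.0000) + 10.9 * (-0.7660, 0.6428) = (0.0000 + -8.3499, 0.0000 + 7.0064) = (-8.3499, 7.0064)
link 1: phi[1] = 140 + 90 = 230 deg
  cos(230 deg) = -0.6428, sin(230 deg) = -0.7660
  joint[2] = (-8.3499, 7.0064) + 4.2 * (-0.6428, -0.7660) = (-8.3499 + -2.6997, 7.0064 + -3.2174) = (-11.0496, 3.7890)
link 2: phi[2] = 140 + 90 + 125 = 355 deg
  cos(355 deg) = 0.9962, sin(355 deg) = -0.0872
  joint[3] = (-11.0496, 3.7890) + 6.4 * (0.9962, -0.0872) = (-11.0496 + 6.3756, 3.7890 + -0.5578) = (-4.6739, 3.2312)
End effector: (-4.6739, 3.2312)

Answer: -4.6739 3.2312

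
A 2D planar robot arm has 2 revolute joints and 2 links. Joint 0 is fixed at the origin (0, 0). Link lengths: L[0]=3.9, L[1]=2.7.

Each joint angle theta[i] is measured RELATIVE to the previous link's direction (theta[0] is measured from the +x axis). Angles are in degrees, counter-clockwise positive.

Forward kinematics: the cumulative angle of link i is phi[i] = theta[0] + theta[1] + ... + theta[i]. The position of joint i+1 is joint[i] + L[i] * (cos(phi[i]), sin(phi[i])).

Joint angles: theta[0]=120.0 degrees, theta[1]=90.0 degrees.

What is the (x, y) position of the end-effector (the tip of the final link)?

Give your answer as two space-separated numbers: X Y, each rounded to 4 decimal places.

joint[0] = (0.0000, 0.0000)  (base)
link 0: phi[0] = 120 = 120 deg
  cos(120 deg) = -0.5000, sin(120 deg) = 0.8660
  joint[1] = (0.0000, 0.0000) + 3.9 * (-0.5000, 0.8660) = (0.0000 + -1.9500, 0.0000 + 3.3775) = (-1.9500, 3.3775)
link 1: phi[1] = 120 + 90 = 210 deg
  cos(210 deg) = -0.8660, sin(210 deg) = -0.5000
  joint[2] = (-1.9500, 3.3775) + 2.7 * (-0.8660, -0.5000) = (-1.9500 + -2.3383, 3.3775 + -1.3500) = (-4.2883, 2.0275)
End effector: (-4.2883, 2.0275)

Answer: -4.2883 2.0275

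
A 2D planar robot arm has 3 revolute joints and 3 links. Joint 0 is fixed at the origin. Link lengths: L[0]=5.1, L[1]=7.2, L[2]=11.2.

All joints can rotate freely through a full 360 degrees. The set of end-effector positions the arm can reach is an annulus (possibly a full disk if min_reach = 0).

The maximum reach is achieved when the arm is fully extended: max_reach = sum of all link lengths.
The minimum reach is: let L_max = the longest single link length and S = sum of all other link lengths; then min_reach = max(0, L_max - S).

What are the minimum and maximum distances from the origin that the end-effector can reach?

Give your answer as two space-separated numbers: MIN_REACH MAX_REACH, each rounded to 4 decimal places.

Answer: 0.0000 23.5000

Derivation:
Link lengths: [5.1, 7.2, 11.2]
max_reach = 5.1 + 7.2 + 11.2 = 23.5
L_max = max([5.1, 7.2, 11.2]) = 11.2
S (sum of others) = 23.5 - 11.2 = 12.3
min_reach = max(0, 11.2 - 12.3) = max(0, -1.1) = 0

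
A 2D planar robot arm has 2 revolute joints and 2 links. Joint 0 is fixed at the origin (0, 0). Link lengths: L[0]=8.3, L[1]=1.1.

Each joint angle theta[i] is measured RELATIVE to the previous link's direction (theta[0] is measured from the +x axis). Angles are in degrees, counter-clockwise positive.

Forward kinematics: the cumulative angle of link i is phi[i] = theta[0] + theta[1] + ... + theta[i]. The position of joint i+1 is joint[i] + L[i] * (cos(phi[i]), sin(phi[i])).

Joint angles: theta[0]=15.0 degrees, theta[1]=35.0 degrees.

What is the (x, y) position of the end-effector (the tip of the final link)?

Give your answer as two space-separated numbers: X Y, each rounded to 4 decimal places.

Answer: 8.7243 2.9908

Derivation:
joint[0] = (0.0000, 0.0000)  (base)
link 0: phi[0] = 15 = 15 deg
  cos(15 deg) = 0.9659, sin(15 deg) = 0.2588
  joint[1] = (0.0000, 0.0000) + 8.3 * (0.9659, 0.2588) = (0.0000 + 8.0172, 0.0000 + 2.1482) = (8.0172, 2.1482)
link 1: phi[1] = 15 + 35 = 50 deg
  cos(50 deg) = 0.6428, sin(50 deg) = 0.7660
  joint[2] = (8.0172, 2.1482) + 1.1 * (0.6428, 0.7660) = (8.0172 + 0.7071, 2.1482 + 0.8426) = (8.7243, 2.9908)
End effector: (8.7243, 2.9908)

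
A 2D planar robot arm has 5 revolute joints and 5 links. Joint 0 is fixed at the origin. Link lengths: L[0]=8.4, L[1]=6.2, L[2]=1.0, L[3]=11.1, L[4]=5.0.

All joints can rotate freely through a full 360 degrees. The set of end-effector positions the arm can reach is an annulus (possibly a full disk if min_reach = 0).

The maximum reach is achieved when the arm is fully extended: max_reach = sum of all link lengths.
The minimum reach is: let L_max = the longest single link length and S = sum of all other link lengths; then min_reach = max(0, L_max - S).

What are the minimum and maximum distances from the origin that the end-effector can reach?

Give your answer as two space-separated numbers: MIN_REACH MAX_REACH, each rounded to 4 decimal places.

Link lengths: [8.4, 6.2, 1.0, 11.1, 5.0]
max_reach = 8.4 + 6.2 + 1 + 11.1 + 5 = 31.7
L_max = max([8.4, 6.2, 1.0, 11.1, 5.0]) = 11.1
S (sum of others) = 31.7 - 11.1 = 20.6
min_reach = max(0, 11.1 - 20.6) = max(0, -9.5) = 0

Answer: 0.0000 31.7000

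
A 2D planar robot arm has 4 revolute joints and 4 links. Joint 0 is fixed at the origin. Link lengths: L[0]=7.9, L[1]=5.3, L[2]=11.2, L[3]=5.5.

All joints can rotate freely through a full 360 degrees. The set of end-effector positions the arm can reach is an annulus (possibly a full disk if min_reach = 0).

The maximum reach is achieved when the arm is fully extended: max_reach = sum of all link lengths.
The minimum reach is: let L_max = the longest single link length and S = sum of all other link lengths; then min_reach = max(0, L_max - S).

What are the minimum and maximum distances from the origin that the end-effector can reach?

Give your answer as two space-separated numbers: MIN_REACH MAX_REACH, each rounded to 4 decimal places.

Link lengths: [7.9, 5.3, 11.2, 5.5]
max_reach = 7.9 + 5.3 + 11.2 + 5.5 = 29.9
L_max = max([7.9, 5.3, 11.2, 5.5]) = 11.2
S (sum of others) = 29.9 - 11.2 = 18.7
min_reach = max(0, 11.2 - 18.7) = max(0, -7.5) = 0

Answer: 0.0000 29.9000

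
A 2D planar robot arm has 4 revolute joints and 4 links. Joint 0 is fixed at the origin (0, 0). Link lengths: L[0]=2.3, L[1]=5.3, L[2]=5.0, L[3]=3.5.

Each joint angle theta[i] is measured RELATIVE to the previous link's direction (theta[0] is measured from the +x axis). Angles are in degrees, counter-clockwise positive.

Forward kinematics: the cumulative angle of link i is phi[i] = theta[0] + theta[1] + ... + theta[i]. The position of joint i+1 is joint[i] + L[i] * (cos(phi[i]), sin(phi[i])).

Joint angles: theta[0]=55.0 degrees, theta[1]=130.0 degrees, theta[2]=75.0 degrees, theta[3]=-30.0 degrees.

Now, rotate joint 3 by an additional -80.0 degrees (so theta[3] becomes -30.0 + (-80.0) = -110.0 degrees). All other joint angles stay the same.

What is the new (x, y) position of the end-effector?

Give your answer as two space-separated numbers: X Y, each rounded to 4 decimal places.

Answer: -7.8599 -1.7519

Derivation:
joint[0] = (0.0000, 0.0000)  (base)
link 0: phi[0] = 55 = 55 deg
  cos(55 deg) = 0.5736, sin(55 deg) = 0.8192
  joint[1] = (0.0000, 0.0000) + 2.3 * (0.5736, 0.8192) = (0.0000 + 1.3192, 0.0000 + 1.8840) = (1.3192, 1.8840)
link 1: phi[1] = 55 + 130 = 185 deg
  cos(185 deg) = -0.9962, sin(185 deg) = -0.0872
  joint[2] = (1.3192, 1.8840) + 5.3 * (-0.9962, -0.0872) = (1.3192 + -5.2798, 1.8840 + -0.4619) = (-3.9606, 1.4221)
link 2: phi[2] = 55 + 130 + 75 = 260 deg
  cos(260 deg) = -0.1736, sin(260 deg) = -0.9848
  joint[3] = (-3.9606, 1.4221) + 5 * (-0.1736, -0.9848) = (-3.9606 + -0.8682, 1.4221 + -4.9240) = (-4.8288, -3.5019)
link 3: phi[3] = 55 + 130 + 75 + -110 = 150 deg
  cos(150 deg) = -0.8660, sin(150 deg) = 0.5000
  joint[4] = (-4.8288, -3.5019) + 3.5 * (-0.8660, 0.5000) = (-4.8288 + -3.0311, -3.5019 + 1.7500) = (-7.8599, -1.7519)
End effector: (-7.8599, -1.7519)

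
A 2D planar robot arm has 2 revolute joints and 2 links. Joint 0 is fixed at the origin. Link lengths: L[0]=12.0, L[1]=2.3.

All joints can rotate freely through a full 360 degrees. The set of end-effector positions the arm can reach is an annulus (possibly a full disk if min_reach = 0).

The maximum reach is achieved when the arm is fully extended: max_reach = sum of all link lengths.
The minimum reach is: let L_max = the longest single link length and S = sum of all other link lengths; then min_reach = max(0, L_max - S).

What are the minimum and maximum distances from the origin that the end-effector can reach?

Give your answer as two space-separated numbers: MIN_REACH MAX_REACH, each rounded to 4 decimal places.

Answer: 9.7000 14.3000

Derivation:
Link lengths: [12.0, 2.3]
max_reach = 12 + 2.3 = 14.3
L_max = max([12.0, 2.3]) = 12
S (sum of others) = 14.3 - 12 = 2.3
min_reach = max(0, 12 - 2.3) = max(0, 9.7) = 9.7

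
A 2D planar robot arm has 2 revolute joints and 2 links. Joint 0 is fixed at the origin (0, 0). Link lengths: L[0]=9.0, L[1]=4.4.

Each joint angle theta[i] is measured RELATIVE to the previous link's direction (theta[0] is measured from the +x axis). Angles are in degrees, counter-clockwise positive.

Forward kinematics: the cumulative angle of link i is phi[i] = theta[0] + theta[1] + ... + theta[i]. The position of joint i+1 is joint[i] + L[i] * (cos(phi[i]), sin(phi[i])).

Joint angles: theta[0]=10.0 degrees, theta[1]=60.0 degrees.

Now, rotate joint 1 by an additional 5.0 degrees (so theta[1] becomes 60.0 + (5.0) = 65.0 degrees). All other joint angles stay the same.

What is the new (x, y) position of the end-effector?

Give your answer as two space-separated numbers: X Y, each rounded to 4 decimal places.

joint[0] = (0.0000, 0.0000)  (base)
link 0: phi[0] = 10 = 10 deg
  cos(10 deg) = 0.9848, sin(10 deg) = 0.1736
  joint[1] = (0.0000, 0.0000) + 9 * (0.9848, 0.1736) = (0.0000 + 8.8633, 0.0000 + 1.5628) = (8.8633, 1.5628)
link 1: phi[1] = 10 + 65 = 75 deg
  cos(75 deg) = 0.2588, sin(75 deg) = 0.9659
  joint[2] = (8.8633, 1.5628) + 4.4 * (0.2588, 0.9659) = (8.8633 + 1.1388, 1.5628 + 4.2501) = (10.0021, 5.8129)
End effector: (10.0021, 5.8129)

Answer: 10.0021 5.8129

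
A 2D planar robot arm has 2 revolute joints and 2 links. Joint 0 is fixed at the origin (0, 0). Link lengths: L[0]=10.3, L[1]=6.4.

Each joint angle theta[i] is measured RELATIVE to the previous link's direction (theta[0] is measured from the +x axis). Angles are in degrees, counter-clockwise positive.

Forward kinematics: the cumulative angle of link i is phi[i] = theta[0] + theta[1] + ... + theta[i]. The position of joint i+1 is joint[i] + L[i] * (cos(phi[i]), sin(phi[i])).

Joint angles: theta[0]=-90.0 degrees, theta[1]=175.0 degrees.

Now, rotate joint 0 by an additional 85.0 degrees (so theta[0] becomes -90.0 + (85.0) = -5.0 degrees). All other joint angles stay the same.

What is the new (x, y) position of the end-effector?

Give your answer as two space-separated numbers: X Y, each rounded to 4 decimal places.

joint[0] = (0.0000, 0.0000)  (base)
link 0: phi[0] = -5 = -5 deg
  cos(-5 deg) = 0.9962, sin(-5 deg) = -0.0872
  joint[1] = (0.0000, 0.0000) + 10.3 * (0.9962, -0.0872) = (0.0000 + 10.2608, 0.0000 + -0.8977) = (10.2608, -0.8977)
link 1: phi[1] = -5 + 175 = 170 deg
  cos(170 deg) = -0.9848, sin(170 deg) = 0.1736
  joint[2] = (10.2608, -0.8977) + 6.4 * (-0.9848, 0.1736) = (10.2608 + -6.3028, -0.8977 + 1.1113) = (3.9580, 0.2136)
End effector: (3.9580, 0.2136)

Answer: 3.9580 0.2136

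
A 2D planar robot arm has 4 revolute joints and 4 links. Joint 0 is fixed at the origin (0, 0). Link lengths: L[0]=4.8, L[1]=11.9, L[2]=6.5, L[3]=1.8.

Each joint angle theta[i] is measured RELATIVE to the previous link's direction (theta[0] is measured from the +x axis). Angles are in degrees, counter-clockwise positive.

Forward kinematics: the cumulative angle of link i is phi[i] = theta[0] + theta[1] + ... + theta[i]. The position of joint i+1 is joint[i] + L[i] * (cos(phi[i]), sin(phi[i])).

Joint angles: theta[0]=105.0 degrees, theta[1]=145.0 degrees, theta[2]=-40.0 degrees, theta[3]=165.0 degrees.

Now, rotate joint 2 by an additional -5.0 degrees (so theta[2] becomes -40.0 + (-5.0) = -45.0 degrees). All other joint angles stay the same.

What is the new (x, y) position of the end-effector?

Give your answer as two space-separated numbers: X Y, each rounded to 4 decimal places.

Answer: -9.4307 -8.9804

Derivation:
joint[0] = (0.0000, 0.0000)  (base)
link 0: phi[0] = 105 = 105 deg
  cos(105 deg) = -0.2588, sin(105 deg) = 0.9659
  joint[1] = (0.0000, 0.0000) + 4.8 * (-0.2588, 0.9659) = (0.0000 + -1.2423, 0.0000 + 4.6364) = (-1.2423, 4.6364)
link 1: phi[1] = 105 + 145 = 250 deg
  cos(250 deg) = -0.3420, sin(250 deg) = -0.9397
  joint[2] = (-1.2423, 4.6364) + 11.9 * (-0.3420, -0.9397) = (-1.2423 + -4.0700, 4.6364 + -11.1823) = (-5.3124, -6.5459)
link 2: phi[2] = 105 + 145 + -45 = 205 deg
  cos(205 deg) = -0.9063, sin(205 deg) = -0.4226
  joint[3] = (-5.3124, -6.5459) + 6.5 * (-0.9063, -0.4226) = (-5.3124 + -5.8910, -6.5459 + -2.7470) = (-11.2034, -9.2929)
link 3: phi[3] = 105 + 145 + -45 + 165 = 370 deg
  cos(370 deg) = 0.9848, sin(370 deg) = 0.1736
  joint[4] = (-11.2034, -9.2929) + 1.8 * (0.9848, 0.1736) = (-11.2034 + 1.7727, -9.2929 + 0.3126) = (-9.4307, -8.9804)
End effector: (-9.4307, -8.9804)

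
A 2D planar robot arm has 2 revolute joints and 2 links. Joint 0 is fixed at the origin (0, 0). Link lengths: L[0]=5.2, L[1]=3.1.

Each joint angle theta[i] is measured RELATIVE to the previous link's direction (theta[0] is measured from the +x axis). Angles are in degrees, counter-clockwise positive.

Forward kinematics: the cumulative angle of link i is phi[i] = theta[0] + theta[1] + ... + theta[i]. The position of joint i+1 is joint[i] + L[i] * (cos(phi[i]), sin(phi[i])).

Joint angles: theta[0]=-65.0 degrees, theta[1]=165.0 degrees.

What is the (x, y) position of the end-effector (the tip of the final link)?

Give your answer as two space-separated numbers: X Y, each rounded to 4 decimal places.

joint[0] = (0.0000, 0.0000)  (base)
link 0: phi[0] = -65 = -65 deg
  cos(-65 deg) = 0.4226, sin(-65 deg) = -0.9063
  joint[1] = (0.0000, 0.0000) + 5.2 * (0.4226, -0.9063) = (0.0000 + 2.1976, 0.0000 + -4.7128) = (2.1976, -4.7128)
link 1: phi[1] = -65 + 165 = 100 deg
  cos(100 deg) = -0.1736, sin(100 deg) = 0.9848
  joint[2] = (2.1976, -4.7128) + 3.1 * (-0.1736, 0.9848) = (2.1976 + -0.5383, -4.7128 + 3.0529) = (1.6593, -1.6599)
End effector: (1.6593, -1.6599)

Answer: 1.6593 -1.6599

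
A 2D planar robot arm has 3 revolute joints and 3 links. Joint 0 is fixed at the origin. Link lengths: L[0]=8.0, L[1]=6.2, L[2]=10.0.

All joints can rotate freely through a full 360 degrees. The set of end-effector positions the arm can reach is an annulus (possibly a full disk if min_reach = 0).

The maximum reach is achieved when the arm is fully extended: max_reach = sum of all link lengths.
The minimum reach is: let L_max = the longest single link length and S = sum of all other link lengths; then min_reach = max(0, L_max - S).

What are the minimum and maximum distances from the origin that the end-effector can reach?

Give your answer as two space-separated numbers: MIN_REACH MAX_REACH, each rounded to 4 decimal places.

Link lengths: [8.0, 6.2, 10.0]
max_reach = 8 + 6.2 + 10 = 24.2
L_max = max([8.0, 6.2, 10.0]) = 10
S (sum of others) = 24.2 - 10 = 14.2
min_reach = max(0, 10 - 14.2) = max(0, -4.2) = 0

Answer: 0.0000 24.2000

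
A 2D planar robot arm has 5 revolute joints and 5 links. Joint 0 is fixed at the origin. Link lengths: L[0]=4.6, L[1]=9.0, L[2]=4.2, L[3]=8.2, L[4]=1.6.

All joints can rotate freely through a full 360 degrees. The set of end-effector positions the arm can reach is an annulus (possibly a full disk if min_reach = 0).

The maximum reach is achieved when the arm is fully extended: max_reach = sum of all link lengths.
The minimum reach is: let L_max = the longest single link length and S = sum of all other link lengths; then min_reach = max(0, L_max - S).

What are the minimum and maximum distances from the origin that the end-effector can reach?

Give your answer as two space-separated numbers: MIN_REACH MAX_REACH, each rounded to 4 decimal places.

Answer: 0.0000 27.6000

Derivation:
Link lengths: [4.6, 9.0, 4.2, 8.2, 1.6]
max_reach = 4.6 + 9 + 4.2 + 8.2 + 1.6 = 27.6
L_max = max([4.6, 9.0, 4.2, 8.2, 1.6]) = 9
S (sum of others) = 27.6 - 9 = 18.6
min_reach = max(0, 9 - 18.6) = max(0, -9.6) = 0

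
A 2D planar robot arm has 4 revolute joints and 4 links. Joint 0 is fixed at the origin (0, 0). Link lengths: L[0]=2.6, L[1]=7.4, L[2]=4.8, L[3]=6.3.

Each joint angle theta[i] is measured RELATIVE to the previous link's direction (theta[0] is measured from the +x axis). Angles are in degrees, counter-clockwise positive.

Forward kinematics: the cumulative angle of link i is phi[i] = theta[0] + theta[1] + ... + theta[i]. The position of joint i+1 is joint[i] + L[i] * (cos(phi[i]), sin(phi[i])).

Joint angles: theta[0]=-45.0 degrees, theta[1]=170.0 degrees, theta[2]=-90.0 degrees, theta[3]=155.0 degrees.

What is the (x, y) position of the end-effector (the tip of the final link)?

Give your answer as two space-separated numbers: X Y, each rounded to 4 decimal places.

Answer: -4.6783 5.8824

Derivation:
joint[0] = (0.0000, 0.0000)  (base)
link 0: phi[0] = -45 = -45 deg
  cos(-45 deg) = 0.7071, sin(-45 deg) = -0.7071
  joint[1] = (0.0000, 0.0000) + 2.6 * (0.7071, -0.7071) = (0.0000 + 1.8385, 0.0000 + -1.8385) = (1.8385, -1.8385)
link 1: phi[1] = -45 + 170 = 125 deg
  cos(125 deg) = -0.5736, sin(125 deg) = 0.8192
  joint[2] = (1.8385, -1.8385) + 7.4 * (-0.5736, 0.8192) = (1.8385 + -4.2445, -1.8385 + 6.0617) = (-2.4060, 4.2232)
link 2: phi[2] = -45 + 170 + -90 = 35 deg
  cos(35 deg) = 0.8192, sin(35 deg) = 0.5736
  joint[3] = (-2.4060, 4.2232) + 4.8 * (0.8192, 0.5736) = (-2.4060 + 3.9319, 4.2232 + 2.7532) = (1.5259, 6.9764)
link 3: phi[3] = -45 + 170 + -90 + 155 = 190 deg
  cos(190 deg) = -0.9848, sin(190 deg) = -0.1736
  joint[4] = (1.5259, 6.9764) + 6.3 * (-0.9848, -0.1736) = (1.5259 + -6.2043, 6.9764 + -1.0940) = (-4.6783, 5.8824)
End effector: (-4.6783, 5.8824)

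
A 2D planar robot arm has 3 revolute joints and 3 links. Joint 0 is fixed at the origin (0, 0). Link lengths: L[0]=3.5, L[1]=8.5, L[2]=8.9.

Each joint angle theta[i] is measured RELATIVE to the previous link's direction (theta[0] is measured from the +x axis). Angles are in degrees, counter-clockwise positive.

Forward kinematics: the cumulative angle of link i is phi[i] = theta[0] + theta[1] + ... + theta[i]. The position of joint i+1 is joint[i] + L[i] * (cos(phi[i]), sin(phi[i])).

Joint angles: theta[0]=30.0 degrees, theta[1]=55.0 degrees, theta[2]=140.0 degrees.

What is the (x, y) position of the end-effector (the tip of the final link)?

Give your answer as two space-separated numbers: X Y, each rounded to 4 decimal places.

Answer: -2.5213 3.9244

Derivation:
joint[0] = (0.0000, 0.0000)  (base)
link 0: phi[0] = 30 = 30 deg
  cos(30 deg) = 0.8660, sin(30 deg) = 0.5000
  joint[1] = (0.0000, 0.0000) + 3.5 * (0.8660, 0.5000) = (0.0000 + 3.0311, 0.0000 + 1.7500) = (3.0311, 1.7500)
link 1: phi[1] = 30 + 55 = 85 deg
  cos(85 deg) = 0.0872, sin(85 deg) = 0.9962
  joint[2] = (3.0311, 1.7500) + 8.5 * (0.0872, 0.9962) = (3.0311 + 0.7408, 1.7500 + 8.4677) = (3.7719, 10.2177)
link 2: phi[2] = 30 + 55 + 140 = 225 deg
  cos(225 deg) = -0.7071, sin(225 deg) = -0.7071
  joint[3] = (3.7719, 10.2177) + 8.9 * (-0.7071, -0.7071) = (3.7719 + -6.2933, 10.2177 + -6.2933) = (-2.5213, 3.9244)
End effector: (-2.5213, 3.9244)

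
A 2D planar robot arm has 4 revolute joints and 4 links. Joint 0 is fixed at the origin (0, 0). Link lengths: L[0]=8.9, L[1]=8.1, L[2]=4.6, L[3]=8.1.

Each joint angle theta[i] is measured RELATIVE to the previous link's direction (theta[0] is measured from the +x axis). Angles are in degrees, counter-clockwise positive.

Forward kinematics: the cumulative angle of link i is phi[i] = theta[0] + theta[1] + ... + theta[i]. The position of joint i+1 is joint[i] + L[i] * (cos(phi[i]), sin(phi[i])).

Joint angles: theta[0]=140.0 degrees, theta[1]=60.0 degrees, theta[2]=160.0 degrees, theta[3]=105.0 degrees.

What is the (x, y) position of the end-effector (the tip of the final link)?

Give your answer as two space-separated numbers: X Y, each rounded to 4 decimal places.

Answer: -11.9257 10.7744

Derivation:
joint[0] = (0.0000, 0.0000)  (base)
link 0: phi[0] = 140 = 140 deg
  cos(140 deg) = -0.7660, sin(140 deg) = 0.6428
  joint[1] = (0.0000, 0.0000) + 8.9 * (-0.7660, 0.6428) = (0.0000 + -6.8178, 0.0000 + 5.7208) = (-6.8178, 5.7208)
link 1: phi[1] = 140 + 60 = 200 deg
  cos(200 deg) = -0.9397, sin(200 deg) = -0.3420
  joint[2] = (-6.8178, 5.7208) + 8.1 * (-0.9397, -0.3420) = (-6.8178 + -7.6115, 5.7208 + -2.7704) = (-14.4293, 2.9504)
link 2: phi[2] = 140 + 60 + 160 = 360 deg
  cos(360 deg) = 1.0000, sin(360 deg) = -0.0000
  joint[3] = (-14.4293, 2.9504) + 4.6 * (1.0000, -0.0000) = (-14.4293 + 4.6000, 2.9504 + -0.0000) = (-9.8293, 2.9504)
link 3: phi[3] = 140 + 60 + 160 + 105 = 465 deg
  cos(465 deg) = -0.2588, sin(465 deg) = 0.9659
  joint[4] = (-9.8293, 2.9504) + 8.1 * (-0.2588, 0.9659) = (-9.8293 + -2.0964, 2.9504 + 7.8240) = (-11.9257, 10.7744)
End effector: (-11.9257, 10.7744)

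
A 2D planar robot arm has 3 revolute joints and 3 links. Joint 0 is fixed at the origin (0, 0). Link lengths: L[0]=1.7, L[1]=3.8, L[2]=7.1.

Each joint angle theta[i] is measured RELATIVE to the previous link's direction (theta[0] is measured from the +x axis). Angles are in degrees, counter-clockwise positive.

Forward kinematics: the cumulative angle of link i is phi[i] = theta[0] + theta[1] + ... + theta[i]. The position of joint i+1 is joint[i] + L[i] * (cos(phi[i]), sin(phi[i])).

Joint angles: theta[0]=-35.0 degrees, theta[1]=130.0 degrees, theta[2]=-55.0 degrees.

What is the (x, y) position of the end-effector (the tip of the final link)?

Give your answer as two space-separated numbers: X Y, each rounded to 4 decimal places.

Answer: 6.5003 7.3743

Derivation:
joint[0] = (0.0000, 0.0000)  (base)
link 0: phi[0] = -35 = -35 deg
  cos(-35 deg) = 0.8192, sin(-35 deg) = -0.5736
  joint[1] = (0.0000, 0.0000) + 1.7 * (0.8192, -0.5736) = (0.0000 + 1.3926, 0.0000 + -0.9751) = (1.3926, -0.9751)
link 1: phi[1] = -35 + 130 = 95 deg
  cos(95 deg) = -0.0872, sin(95 deg) = 0.9962
  joint[2] = (1.3926, -0.9751) + 3.8 * (-0.0872, 0.9962) = (1.3926 + -0.3312, -0.9751 + 3.7855) = (1.0614, 2.8105)
link 2: phi[2] = -35 + 130 + -55 = 40 deg
  cos(40 deg) = 0.7660, sin(40 deg) = 0.6428
  joint[3] = (1.0614, 2.8105) + 7.1 * (0.7660, 0.6428) = (1.0614 + 5.4389, 2.8105 + 4.5638) = (6.5003, 7.3743)
End effector: (6.5003, 7.3743)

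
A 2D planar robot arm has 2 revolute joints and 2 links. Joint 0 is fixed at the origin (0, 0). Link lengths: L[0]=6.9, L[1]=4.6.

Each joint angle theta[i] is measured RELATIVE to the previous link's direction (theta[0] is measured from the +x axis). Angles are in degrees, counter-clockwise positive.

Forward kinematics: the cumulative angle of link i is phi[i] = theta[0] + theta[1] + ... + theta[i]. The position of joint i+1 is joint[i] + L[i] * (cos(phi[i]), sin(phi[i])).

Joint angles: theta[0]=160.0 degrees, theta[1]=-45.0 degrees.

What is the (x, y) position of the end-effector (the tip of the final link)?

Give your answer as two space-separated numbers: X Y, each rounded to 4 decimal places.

joint[0] = (0.0000, 0.0000)  (base)
link 0: phi[0] = 160 = 160 deg
  cos(160 deg) = -0.9397, sin(160 deg) = 0.3420
  joint[1] = (0.0000, 0.0000) + 6.9 * (-0.9397, 0.3420) = (0.0000 + -6.4839, 0.0000 + 2.3599) = (-6.4839, 2.3599)
link 1: phi[1] = 160 + -45 = 115 deg
  cos(115 deg) = -0.4226, sin(115 deg) = 0.9063
  joint[2] = (-6.4839, 2.3599) + 4.6 * (-0.4226, 0.9063) = (-6.4839 + -1.9440, 2.3599 + 4.1690) = (-8.4279, 6.5290)
End effector: (-8.4279, 6.5290)

Answer: -8.4279 6.5290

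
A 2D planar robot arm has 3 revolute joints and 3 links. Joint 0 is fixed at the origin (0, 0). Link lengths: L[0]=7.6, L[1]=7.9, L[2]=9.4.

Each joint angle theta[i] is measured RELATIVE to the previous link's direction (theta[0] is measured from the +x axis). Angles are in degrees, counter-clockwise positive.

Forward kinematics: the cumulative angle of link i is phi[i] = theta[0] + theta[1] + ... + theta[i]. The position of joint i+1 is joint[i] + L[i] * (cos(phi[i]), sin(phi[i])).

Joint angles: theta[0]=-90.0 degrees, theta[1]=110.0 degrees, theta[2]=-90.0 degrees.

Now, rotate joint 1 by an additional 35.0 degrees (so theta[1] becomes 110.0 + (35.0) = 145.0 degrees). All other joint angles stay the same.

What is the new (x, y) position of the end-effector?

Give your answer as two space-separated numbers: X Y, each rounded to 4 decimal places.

joint[0] = (0.0000, 0.0000)  (base)
link 0: phi[0] = -90 = -90 deg
  cos(-90 deg) = 0.0000, sin(-90 deg) = -1.0000
  joint[1] = (0.0000, 0.0000) + 7.6 * (0.0000, -1.0000) = (0.0000 + 0.0000, 0.0000 + -7.6000) = (0.0000, -7.6000)
link 1: phi[1] = -90 + 145 = 55 deg
  cos(55 deg) = 0.5736, sin(55 deg) = 0.8192
  joint[2] = (0.0000, -7.6000) + 7.9 * (0.5736, 0.8192) = (0.0000 + 4.5313, -7.6000 + 6.4713) = (4.5313, -1.1287)
link 2: phi[2] = -90 + 145 + -90 = -35 deg
  cos(-35 deg) = 0.8192, sin(-35 deg) = -0.5736
  joint[3] = (4.5313, -1.1287) + 9.4 * (0.8192, -0.5736) = (4.5313 + 7.7000, -1.1287 + -5.3916) = (12.2313, -6.5203)
End effector: (12.2313, -6.5203)

Answer: 12.2313 -6.5203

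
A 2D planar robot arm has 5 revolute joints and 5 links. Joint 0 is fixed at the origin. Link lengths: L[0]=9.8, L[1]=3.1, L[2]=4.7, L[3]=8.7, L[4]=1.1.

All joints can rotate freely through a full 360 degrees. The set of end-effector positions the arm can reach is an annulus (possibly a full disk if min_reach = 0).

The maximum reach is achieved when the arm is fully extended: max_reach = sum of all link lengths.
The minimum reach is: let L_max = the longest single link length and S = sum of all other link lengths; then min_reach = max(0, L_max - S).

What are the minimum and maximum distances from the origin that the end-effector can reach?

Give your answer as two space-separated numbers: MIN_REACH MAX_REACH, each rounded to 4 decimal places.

Link lengths: [9.8, 3.1, 4.7, 8.7, 1.1]
max_reach = 9.8 + 3.1 + 4.7 + 8.7 + 1.1 = 27.4
L_max = max([9.8, 3.1, 4.7, 8.7, 1.1]) = 9.8
S (sum of others) = 27.4 - 9.8 = 17.6
min_reach = max(0, 9.8 - 17.6) = max(0, -7.8) = 0

Answer: 0.0000 27.4000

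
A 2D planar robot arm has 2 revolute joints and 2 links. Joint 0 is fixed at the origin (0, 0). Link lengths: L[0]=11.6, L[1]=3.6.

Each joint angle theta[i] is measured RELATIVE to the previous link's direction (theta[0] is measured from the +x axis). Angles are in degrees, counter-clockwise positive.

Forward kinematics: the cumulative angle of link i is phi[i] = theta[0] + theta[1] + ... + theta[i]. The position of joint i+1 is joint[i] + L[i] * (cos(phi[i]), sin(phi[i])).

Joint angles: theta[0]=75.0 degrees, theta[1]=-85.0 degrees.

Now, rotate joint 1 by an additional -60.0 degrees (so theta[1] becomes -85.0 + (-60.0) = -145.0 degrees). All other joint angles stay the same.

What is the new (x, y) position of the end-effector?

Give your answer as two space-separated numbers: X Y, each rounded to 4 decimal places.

joint[0] = (0.0000, 0.0000)  (base)
link 0: phi[0] = 75 = 75 deg
  cos(75 deg) = 0.2588, sin(75 deg) = 0.9659
  joint[1] = (0.0000, 0.0000) + 11.6 * (0.2588, 0.9659) = (0.0000 + 3.0023, 0.0000 + 11.2047) = (3.0023, 11.2047)
link 1: phi[1] = 75 + -145 = -70 deg
  cos(-70 deg) = 0.3420, sin(-70 deg) = -0.9397
  joint[2] = (3.0023, 11.2047) + 3.6 * (0.3420, -0.9397) = (3.0023 + 1.2313, 11.2047 + -3.3829) = (4.2336, 7.8218)
End effector: (4.2336, 7.8218)

Answer: 4.2336 7.8218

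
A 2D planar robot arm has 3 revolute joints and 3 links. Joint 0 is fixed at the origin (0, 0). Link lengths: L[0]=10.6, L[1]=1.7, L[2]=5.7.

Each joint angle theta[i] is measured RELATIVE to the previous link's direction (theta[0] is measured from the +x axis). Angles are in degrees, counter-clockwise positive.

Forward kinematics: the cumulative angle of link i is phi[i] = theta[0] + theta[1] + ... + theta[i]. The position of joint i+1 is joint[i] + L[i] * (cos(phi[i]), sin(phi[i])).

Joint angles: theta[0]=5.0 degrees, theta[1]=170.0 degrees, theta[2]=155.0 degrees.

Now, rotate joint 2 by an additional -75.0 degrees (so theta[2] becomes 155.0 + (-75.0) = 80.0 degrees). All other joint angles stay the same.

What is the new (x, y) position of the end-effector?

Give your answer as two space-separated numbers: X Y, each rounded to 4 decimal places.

Answer: 7.3909 -4.4338

Derivation:
joint[0] = (0.0000, 0.0000)  (base)
link 0: phi[0] = 5 = 5 deg
  cos(5 deg) = 0.9962, sin(5 deg) = 0.0872
  joint[1] = (0.0000, 0.0000) + 10.6 * (0.9962, 0.0872) = (0.0000 + 10.5597, 0.0000 + 0.9239) = (10.5597, 0.9239)
link 1: phi[1] = 5 + 170 = 175 deg
  cos(175 deg) = -0.9962, sin(175 deg) = 0.0872
  joint[2] = (10.5597, 0.9239) + 1.7 * (-0.9962, 0.0872) = (10.5597 + -1.6935, 0.9239 + 0.1482) = (8.8661, 1.0720)
link 2: phi[2] = 5 + 170 + 80 = 255 deg
  cos(255 deg) = -0.2588, sin(255 deg) = -0.9659
  joint[3] = (8.8661, 1.0720) + 5.7 * (-0.2588, -0.9659) = (8.8661 + -1.4753, 1.0720 + -5.5058) = (7.3909, -4.4338)
End effector: (7.3909, -4.4338)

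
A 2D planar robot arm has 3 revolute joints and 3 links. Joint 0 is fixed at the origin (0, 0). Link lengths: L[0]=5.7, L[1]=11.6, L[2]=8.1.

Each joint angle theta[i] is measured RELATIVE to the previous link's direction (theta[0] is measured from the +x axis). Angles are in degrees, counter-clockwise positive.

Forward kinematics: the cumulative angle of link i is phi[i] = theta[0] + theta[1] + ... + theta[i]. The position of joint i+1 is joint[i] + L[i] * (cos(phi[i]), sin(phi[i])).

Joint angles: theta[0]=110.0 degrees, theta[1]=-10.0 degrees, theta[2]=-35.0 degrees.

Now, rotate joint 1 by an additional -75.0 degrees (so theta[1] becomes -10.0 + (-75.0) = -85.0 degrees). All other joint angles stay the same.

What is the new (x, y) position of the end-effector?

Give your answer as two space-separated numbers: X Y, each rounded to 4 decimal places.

joint[0] = (0.0000, 0.0000)  (base)
link 0: phi[0] = 110 = 110 deg
  cos(110 deg) = -0.3420, sin(110 deg) = 0.9397
  joint[1] = (0.0000, 0.0000) + 5.7 * (-0.3420, 0.9397) = (0.0000 + -1.9495, 0.0000 + 5.3562) = (-1.9495, 5.3562)
link 1: phi[1] = 110 + -85 = 25 deg
  cos(25 deg) = 0.9063, sin(25 deg) = 0.4226
  joint[2] = (-1.9495, 5.3562) + 11.6 * (0.9063, 0.4226) = (-1.9495 + 10.5132, 5.3562 + 4.9024) = (8.5637, 10.2586)
link 2: phi[2] = 110 + -85 + -35 = -10 deg
  cos(-10 deg) = 0.9848, sin(-10 deg) = -0.1736
  joint[3] = (8.5637, 10.2586) + 8.1 * (0.9848, -0.1736) = (8.5637 + 7.9769, 10.2586 + -1.4066) = (16.5406, 8.8521)
End effector: (16.5406, 8.8521)

Answer: 16.5406 8.8521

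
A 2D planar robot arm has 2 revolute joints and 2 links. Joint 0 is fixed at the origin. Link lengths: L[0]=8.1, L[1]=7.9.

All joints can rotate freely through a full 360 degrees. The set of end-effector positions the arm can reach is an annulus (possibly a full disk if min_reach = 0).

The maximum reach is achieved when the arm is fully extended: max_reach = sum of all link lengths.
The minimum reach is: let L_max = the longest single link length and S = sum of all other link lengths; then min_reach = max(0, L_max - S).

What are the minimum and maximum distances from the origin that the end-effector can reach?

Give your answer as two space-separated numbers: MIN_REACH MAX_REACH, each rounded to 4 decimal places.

Link lengths: [8.1, 7.9]
max_reach = 8.1 + 7.9 = 16
L_max = max([8.1, 7.9]) = 8.1
S (sum of others) = 16 - 8.1 = 7.9
min_reach = max(0, 8.1 - 7.9) = max(0, 0.2) = 0.2

Answer: 0.2000 16.0000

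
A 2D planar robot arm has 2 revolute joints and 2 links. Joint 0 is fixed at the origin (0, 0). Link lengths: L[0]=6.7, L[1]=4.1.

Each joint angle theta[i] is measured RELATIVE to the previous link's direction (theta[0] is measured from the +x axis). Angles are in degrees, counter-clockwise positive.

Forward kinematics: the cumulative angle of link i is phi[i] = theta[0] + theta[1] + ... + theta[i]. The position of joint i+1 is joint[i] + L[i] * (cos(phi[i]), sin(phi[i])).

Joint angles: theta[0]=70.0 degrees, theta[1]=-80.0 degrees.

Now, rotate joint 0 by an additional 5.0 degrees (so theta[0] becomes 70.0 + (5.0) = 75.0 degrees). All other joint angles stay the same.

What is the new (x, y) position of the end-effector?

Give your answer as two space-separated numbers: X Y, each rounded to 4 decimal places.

Answer: 5.8185 6.1144

Derivation:
joint[0] = (0.0000, 0.0000)  (base)
link 0: phi[0] = 75 = 75 deg
  cos(75 deg) = 0.2588, sin(75 deg) = 0.9659
  joint[1] = (0.0000, 0.0000) + 6.7 * (0.2588, 0.9659) = (0.0000 + 1.7341, 0.0000 + 6.4717) = (1.7341, 6.4717)
link 1: phi[1] = 75 + -80 = -5 deg
  cos(-5 deg) = 0.9962, sin(-5 deg) = -0.0872
  joint[2] = (1.7341, 6.4717) + 4.1 * (0.9962, -0.0872) = (1.7341 + 4.0844, 6.4717 + -0.3573) = (5.8185, 6.1144)
End effector: (5.8185, 6.1144)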